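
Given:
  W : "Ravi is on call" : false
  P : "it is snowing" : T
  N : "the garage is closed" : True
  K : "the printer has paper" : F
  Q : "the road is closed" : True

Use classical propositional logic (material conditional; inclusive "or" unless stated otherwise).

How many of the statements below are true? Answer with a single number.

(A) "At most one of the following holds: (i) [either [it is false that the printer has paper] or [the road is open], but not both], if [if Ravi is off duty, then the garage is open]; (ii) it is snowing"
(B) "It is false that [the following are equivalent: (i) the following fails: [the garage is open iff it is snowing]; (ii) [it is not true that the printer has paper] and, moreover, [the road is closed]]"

0

(A): In symbols: ((~W -> ~N) -> (~K xor ~Q)) nand P

~W = ~F = T
~N = ~T = F
~W -> ~N = T -> F = F
~K = ~F = T
~Q = ~T = F
~K xor ~Q = T xor F = T
(~W -> ~N) -> (~K xor ~Q) = F -> T = T
((~W -> ~N) -> (~K xor ~Q)) nand P = T nand T = F
So (A) is false.

(B): Parsed as ~(~(~N <-> P) <-> (~K & Q))

~N = ~T = F
~N <-> P = F <-> T = F
~(~N <-> P) = ~F = T
~K = ~F = T
~K & Q = T & T = T
~(~N <-> P) <-> (~K & Q) = T <-> T = T
~(~(~N <-> P) <-> (~K & Q)) = ~T = F
Hence (B) is false.

Count: 0.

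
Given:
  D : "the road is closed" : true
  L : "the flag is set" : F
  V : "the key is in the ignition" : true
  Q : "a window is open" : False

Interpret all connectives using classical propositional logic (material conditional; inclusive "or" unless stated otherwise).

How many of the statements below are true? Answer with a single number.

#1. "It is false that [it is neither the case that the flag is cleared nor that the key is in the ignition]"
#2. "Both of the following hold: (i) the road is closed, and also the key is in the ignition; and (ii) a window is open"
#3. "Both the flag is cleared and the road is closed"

2

#1: This is ~(~L nor V).

~L = ~F = T
~L nor V = T nor T = F
~(~L nor V) = ~F = T
So #1 is true.

#2: Formalization: (D & V) & Q

D & V = T & T = T
(D & V) & Q = T & F = F
Thus #2 is false.

#3: Parsed as ~L & D

~L = ~F = T
~L & D = T & T = T
Hence #3 is true.

True statements: 2 (#1, #3).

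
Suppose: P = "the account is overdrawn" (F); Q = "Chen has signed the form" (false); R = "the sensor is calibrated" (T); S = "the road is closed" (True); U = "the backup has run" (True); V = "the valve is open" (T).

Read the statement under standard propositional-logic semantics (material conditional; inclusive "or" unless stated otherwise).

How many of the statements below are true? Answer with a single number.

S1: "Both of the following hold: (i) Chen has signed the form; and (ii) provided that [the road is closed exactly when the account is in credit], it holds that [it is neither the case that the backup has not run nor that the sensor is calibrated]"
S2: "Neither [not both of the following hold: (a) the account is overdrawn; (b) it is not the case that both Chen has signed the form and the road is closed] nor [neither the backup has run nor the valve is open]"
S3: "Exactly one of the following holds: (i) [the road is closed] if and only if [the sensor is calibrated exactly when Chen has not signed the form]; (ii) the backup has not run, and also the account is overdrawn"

S1: Formalization: Q ∧ ((S ↔ ¬P) → (¬U ↓ R))

¬P = ¬F = T
S ↔ ¬P = T ↔ T = T
¬U = ¬T = F
¬U ↓ R = F ↓ T = F
(S ↔ ¬P) → (¬U ↓ R) = T → F = F
Q ∧ ((S ↔ ¬P) → (¬U ↓ R)) = F ∧ F = F
So S1 is false.

S2: This is (P ↑ (Q ↑ S)) ↓ (U ↓ V).

Q ↑ S = F ↑ T = T
P ↑ (Q ↑ S) = F ↑ T = T
U ↓ V = T ↓ T = F
(P ↑ (Q ↑ S)) ↓ (U ↓ V) = T ↓ F = F
So S2 is false.

S3: In symbols: (S ↔ (R ↔ ¬Q)) ⊕ (¬U ∧ P)

¬Q = ¬F = T
R ↔ ¬Q = T ↔ T = T
S ↔ (R ↔ ¬Q) = T ↔ T = T
¬U = ¬T = F
¬U ∧ P = F ∧ F = F
(S ↔ (R ↔ ¬Q)) ⊕ (¬U ∧ P) = T ⊕ F = T
Hence S3 is true.

1 of the 3 statements is true.

1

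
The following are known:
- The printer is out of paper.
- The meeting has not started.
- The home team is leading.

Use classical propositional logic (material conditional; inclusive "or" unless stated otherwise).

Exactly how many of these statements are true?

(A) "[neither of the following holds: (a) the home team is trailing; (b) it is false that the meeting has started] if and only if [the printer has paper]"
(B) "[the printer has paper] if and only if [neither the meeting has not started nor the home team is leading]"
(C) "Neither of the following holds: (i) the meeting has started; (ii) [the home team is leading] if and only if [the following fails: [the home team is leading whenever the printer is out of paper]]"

3

Let N = "the home team is leading" (True), W = "the meeting has started" (False), V = "the printer has paper" (False).

(A): This is (not N nor not W) iff V.

not N = not True = False
not W = not False = True
not N nor not W = False nor True = False
(not N nor not W) iff V = False iff False = True
So (A) is true.

(B): Formalization: V iff (not W nor N)

not W = not False = True
not W nor N = True nor True = False
V iff (not W nor N) = False iff False = True
Thus (B) is true.

(C): Parsed as W nor (N iff not (not V -> N))

not V = not False = True
not V -> N = True -> True = True
not (not V -> N) = not True = False
N iff not (not V -> N) = True iff False = False
W nor (N iff not (not V -> N)) = False nor False = True
So (C) is true.

Count: 3.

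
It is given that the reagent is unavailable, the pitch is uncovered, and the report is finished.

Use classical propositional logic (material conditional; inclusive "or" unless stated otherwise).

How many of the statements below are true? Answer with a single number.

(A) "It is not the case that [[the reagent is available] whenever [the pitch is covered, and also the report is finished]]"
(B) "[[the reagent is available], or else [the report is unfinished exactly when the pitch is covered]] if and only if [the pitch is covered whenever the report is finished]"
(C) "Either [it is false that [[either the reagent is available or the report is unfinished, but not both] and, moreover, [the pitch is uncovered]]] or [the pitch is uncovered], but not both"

0

Let Q = "the pitch is covered" (F), R = "the report is finished" (T), P = "the reagent is available" (F).

(A): Formalization: ¬((Q ∧ R) → P)

Q ∧ R = F ∧ T = F
(Q ∧ R) → P = F → F = T
¬((Q ∧ R) → P) = ¬T = F
So (A) is false.

(B): Formalization: (P ∨ (¬R ↔ Q)) ↔ (R → Q)

¬R = ¬T = F
¬R ↔ Q = F ↔ F = T
P ∨ (¬R ↔ Q) = F ∨ T = T
R → Q = T → F = F
(P ∨ (¬R ↔ Q)) ↔ (R → Q) = T ↔ F = F
So (B) is false.

(C): This is ¬((P ⊕ ¬R) ∧ ¬Q) ⊕ ¬Q.

¬R = ¬T = F
P ⊕ ¬R = F ⊕ F = F
¬Q = ¬F = T
(P ⊕ ¬R) ∧ ¬Q = F ∧ T = F
¬((P ⊕ ¬R) ∧ ¬Q) = ¬F = T
¬Q = ¬F = T
¬((P ⊕ ¬R) ∧ ¬Q) ⊕ ¬Q = T ⊕ T = F
Thus (C) is false.

0 of the 3 statements are true (none).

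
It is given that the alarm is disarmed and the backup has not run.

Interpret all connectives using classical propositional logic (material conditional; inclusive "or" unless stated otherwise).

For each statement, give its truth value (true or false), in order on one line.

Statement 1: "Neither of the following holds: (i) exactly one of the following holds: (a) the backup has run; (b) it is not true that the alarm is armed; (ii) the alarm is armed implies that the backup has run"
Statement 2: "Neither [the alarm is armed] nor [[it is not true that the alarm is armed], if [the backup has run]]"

Statement 1 False; Statement 2 False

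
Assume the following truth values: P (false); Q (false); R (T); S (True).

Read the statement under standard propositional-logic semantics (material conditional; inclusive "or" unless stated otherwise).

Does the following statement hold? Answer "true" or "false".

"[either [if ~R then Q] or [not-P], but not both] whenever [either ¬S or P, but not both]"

True.

This is (not S xor P) -> ((not R -> Q) xor not P).

not S = not True = False
not S xor P = False xor False = False
not R = not True = False
not R -> Q = False -> False = True
not P = not False = True
(not R -> Q) xor not P = True xor True = False
(not S xor P) -> ((not R -> Q) xor not P) = False -> False = True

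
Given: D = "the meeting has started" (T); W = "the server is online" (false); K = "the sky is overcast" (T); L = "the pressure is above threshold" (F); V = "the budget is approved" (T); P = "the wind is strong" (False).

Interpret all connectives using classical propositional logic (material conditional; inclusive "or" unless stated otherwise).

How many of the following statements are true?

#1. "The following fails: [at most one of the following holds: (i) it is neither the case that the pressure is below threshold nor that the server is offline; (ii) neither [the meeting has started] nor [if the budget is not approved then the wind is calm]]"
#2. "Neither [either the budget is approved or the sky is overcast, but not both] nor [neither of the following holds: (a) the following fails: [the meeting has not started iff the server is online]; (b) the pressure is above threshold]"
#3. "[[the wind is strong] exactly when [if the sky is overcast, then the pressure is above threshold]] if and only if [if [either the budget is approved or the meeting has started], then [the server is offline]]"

#1: In symbols: not ((not L nor not W) nand (D nor (not V -> not P)))

not L = not False = True
not W = not False = True
not L nor not W = True nor True = False
not V = not True = False
not P = not False = True
not V -> not P = False -> True = True
D nor (not V -> not P) = True nor True = False
(not L nor not W) nand (D nor (not V -> not P)) = False nand False = True
not ((not L nor not W) nand (D nor (not V -> not P))) = not True = False
Hence #1 is false.

#2: In symbols: (V xor K) nor (not (not D iff W) nor L)

V xor K = True xor True = False
not D = not True = False
not D iff W = False iff False = True
not (not D iff W) = not True = False
not (not D iff W) nor L = False nor False = True
(V xor K) nor (not (not D iff W) nor L) = False nor True = False
So #2 is false.

#3: Parsed as (P iff (K -> L)) iff ((V or D) -> not W)

K -> L = True -> False = False
P iff (K -> L) = False iff False = True
V or D = True or True = True
not W = not False = True
(V or D) -> not W = True -> True = True
(P iff (K -> L)) iff ((V or D) -> not W) = True iff True = True
So #3 is true.

1 of the 3 statements is true.

1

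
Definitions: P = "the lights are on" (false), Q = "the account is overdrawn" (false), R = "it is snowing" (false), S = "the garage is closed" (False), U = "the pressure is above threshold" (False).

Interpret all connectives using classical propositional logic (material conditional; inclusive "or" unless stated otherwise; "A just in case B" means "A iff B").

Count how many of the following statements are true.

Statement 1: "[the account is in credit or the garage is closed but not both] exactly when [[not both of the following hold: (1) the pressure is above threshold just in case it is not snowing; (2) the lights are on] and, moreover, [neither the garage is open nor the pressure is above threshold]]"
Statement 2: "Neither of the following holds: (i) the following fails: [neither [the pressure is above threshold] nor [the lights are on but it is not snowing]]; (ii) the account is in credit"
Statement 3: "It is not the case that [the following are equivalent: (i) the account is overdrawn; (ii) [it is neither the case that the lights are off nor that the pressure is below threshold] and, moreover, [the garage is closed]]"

Statement 1: Parsed as (not Q xor S) iff (((U iff not R) nand P) and (not S nor U))

not Q = not False = True
not Q xor S = True xor False = True
not R = not False = True
U iff not R = False iff True = False
(U iff not R) nand P = False nand False = True
not S = not False = True
not S nor U = True nor False = False
((U iff not R) nand P) and (not S nor U) = True and False = False
(not Q xor S) iff (((U iff not R) nand P) and (not S nor U)) = True iff False = False
Hence Statement 1 is false.

Statement 2: This is not (U nor (P and not R)) nor not Q.

not R = not False = True
P and not R = False and True = False
U nor (P and not R) = False nor False = True
not (U nor (P and not R)) = not True = False
not Q = not False = True
not (U nor (P and not R)) nor not Q = False nor True = False
So Statement 2 is false.

Statement 3: This is not (Q iff ((not P nor not U) and S)).

not P = not False = True
not U = not False = True
not P nor not U = True nor True = False
(not P nor not U) and S = False and False = False
Q iff ((not P nor not U) and S) = False iff False = True
not (Q iff ((not P nor not U) and S)) = not True = False
So Statement 3 is false.

0 of the 3 statements are true (none).

0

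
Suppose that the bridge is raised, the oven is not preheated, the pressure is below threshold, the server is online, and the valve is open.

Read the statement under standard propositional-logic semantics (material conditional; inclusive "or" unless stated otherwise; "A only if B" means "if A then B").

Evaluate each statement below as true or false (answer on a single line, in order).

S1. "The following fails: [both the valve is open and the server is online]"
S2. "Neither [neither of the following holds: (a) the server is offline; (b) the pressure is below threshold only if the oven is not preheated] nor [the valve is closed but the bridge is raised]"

S1 false, S2 true

Let Q = "the valve is open" (T), S = "the server is online" (T), M = "the pressure is above threshold" (F), H = "the oven is preheated" (F), N = "the bridge is raised" (T).

S1: Formalization: ~(Q & S)

Q & S = T & T = T
~(Q & S) = ~T = F
Thus S1 is false.

S2: Formalization: (~S nor (~M -> ~H)) nor (~Q & N)

~S = ~T = F
~M = ~F = T
~H = ~F = T
~M -> ~H = T -> T = T
~S nor (~M -> ~H) = F nor T = F
~Q = ~T = F
~Q & N = F & T = F
(~S nor (~M -> ~H)) nor (~Q & N) = F nor F = T
So S2 is true.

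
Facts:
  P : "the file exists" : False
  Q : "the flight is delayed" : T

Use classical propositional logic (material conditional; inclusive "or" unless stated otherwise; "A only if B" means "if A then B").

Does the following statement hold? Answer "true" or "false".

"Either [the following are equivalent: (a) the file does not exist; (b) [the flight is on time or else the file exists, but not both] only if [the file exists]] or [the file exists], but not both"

This is (~P <-> ((~Q xor P) -> P)) xor P.

~P = ~F = T
~Q = ~T = F
~Q xor P = F xor F = F
(~Q xor P) -> P = F -> F = T
~P <-> ((~Q xor P) -> P) = T <-> T = T
(~P <-> ((~Q xor P) -> P)) xor P = T xor F = T

The statement is true.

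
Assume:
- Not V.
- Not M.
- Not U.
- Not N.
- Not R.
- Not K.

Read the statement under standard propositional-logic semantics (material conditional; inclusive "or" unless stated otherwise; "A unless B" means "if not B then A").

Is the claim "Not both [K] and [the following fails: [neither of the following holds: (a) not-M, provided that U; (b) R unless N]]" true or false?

In symbols: K ↑ ¬((U → ¬M) ↓ (R ∨ N))

¬M = ¬F = T
U → ¬M = F → T = T
R ∨ N = F ∨ F = F
(U → ¬M) ↓ (R ∨ N) = T ↓ F = F
¬((U → ¬M) ↓ (R ∨ N)) = ¬F = T
K ↑ ¬((U → ¬M) ↓ (R ∨ N)) = F ↑ T = T

True.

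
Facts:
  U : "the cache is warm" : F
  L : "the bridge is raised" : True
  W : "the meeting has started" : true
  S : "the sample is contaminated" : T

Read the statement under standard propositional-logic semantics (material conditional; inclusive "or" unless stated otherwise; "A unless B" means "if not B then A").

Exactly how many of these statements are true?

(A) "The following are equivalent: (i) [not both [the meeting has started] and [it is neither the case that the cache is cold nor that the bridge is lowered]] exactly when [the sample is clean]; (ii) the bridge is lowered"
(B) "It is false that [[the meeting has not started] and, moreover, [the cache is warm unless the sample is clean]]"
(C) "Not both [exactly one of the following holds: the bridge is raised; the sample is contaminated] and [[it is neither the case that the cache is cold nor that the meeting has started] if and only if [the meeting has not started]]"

(A): Parsed as ((W nand (not U nor not L)) iff not S) iff not L

not U = not False = True
not L = not True = False
not U nor not L = True nor False = False
W nand (not U nor not L) = True nand False = True
not S = not True = False
(W nand (not U nor not L)) iff not S = True iff False = False
not L = not True = False
((W nand (not U nor not L)) iff not S) iff not L = False iff False = True
Hence (A) is true.

(B): This is not (not W and (U or not S)).

not W = not True = False
not S = not True = False
U or not S = False or False = False
not W and (U or not S) = False and False = False
not (not W and (U or not S)) = not False = True
So (B) is true.

(C): Parsed as (L xor S) nand ((not U nor W) iff not W)

L xor S = True xor True = False
not U = not False = True
not U nor W = True nor True = False
not W = not True = False
(not U nor W) iff not W = False iff False = True
(L xor S) nand ((not U nor W) iff not W) = False nand True = True
Thus (C) is true.

Count: 3.

3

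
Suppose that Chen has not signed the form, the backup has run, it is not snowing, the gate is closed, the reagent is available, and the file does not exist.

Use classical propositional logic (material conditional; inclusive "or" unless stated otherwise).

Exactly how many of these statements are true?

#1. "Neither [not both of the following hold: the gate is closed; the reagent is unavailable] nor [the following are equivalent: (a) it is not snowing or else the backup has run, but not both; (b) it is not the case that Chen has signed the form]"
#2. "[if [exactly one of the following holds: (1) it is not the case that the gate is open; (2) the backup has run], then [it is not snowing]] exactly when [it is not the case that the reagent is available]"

0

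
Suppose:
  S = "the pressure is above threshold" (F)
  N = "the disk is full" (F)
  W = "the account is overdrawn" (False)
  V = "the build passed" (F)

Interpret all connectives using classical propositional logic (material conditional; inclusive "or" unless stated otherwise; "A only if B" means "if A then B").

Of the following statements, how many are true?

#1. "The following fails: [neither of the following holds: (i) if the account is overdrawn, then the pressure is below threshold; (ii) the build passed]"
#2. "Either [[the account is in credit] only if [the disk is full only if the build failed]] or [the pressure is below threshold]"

#1: In symbols: not ((W -> not S) nor V)

not S = not False = True
W -> not S = False -> True = True
(W -> not S) nor V = True nor False = False
not ((W -> not S) nor V) = not False = True
Hence #1 is true.

#2: This is (not W -> (N -> not V)) or not S.

not W = not False = True
not V = not False = True
N -> not V = False -> True = True
not W -> (N -> not V) = True -> True = True
not S = not False = True
(not W -> (N -> not V)) or not S = True or True = True
So #2 is true.

True statements: 2 (#1, #2).

2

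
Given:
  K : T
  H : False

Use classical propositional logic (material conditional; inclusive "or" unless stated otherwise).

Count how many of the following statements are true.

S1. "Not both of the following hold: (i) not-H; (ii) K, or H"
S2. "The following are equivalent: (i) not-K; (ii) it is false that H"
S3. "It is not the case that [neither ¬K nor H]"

S1: In symbols: ¬H ↑ (K ∨ H)

¬H = ¬F = T
K ∨ H = T ∨ F = T
¬H ↑ (K ∨ H) = T ↑ T = F
So S1 is false.

S2: Formalization: ¬K ↔ ¬H

¬K = ¬T = F
¬H = ¬F = T
¬K ↔ ¬H = F ↔ T = F
So S2 is false.

S3: Parsed as ¬(¬K ↓ H)

¬K = ¬T = F
¬K ↓ H = F ↓ F = T
¬(¬K ↓ H) = ¬T = F
Thus S3 is false.

True statements: 0 (none).

0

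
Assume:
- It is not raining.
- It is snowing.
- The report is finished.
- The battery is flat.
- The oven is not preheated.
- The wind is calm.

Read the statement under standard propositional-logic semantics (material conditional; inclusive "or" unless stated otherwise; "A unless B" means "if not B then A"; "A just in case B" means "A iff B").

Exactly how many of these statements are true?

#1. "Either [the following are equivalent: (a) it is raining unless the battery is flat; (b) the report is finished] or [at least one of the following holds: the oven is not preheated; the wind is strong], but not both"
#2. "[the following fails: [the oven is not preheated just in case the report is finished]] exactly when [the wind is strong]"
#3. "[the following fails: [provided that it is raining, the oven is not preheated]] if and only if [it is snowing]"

1

Let P = "it is raining" (F), S = "the battery is charged" (F), R = "the report is finished" (T), U = "the oven is preheated" (F), V = "the wind is strong" (F), Q = "it is snowing" (T).

#1: In symbols: ((P ∨ ¬S) ↔ R) ⊕ (¬U ∨ V)

¬S = ¬F = T
P ∨ ¬S = F ∨ T = T
(P ∨ ¬S) ↔ R = T ↔ T = T
¬U = ¬F = T
¬U ∨ V = T ∨ F = T
((P ∨ ¬S) ↔ R) ⊕ (¬U ∨ V) = T ⊕ T = F
So #1 is false.

#2: In symbols: ¬(¬U ↔ R) ↔ V

¬U = ¬F = T
¬U ↔ R = T ↔ T = T
¬(¬U ↔ R) = ¬T = F
¬(¬U ↔ R) ↔ V = F ↔ F = T
Hence #2 is true.

#3: This is ¬(P → ¬U) ↔ Q.

¬U = ¬F = T
P → ¬U = F → T = T
¬(P → ¬U) = ¬T = F
¬(P → ¬U) ↔ Q = F ↔ T = F
Thus #3 is false.

True statements: 1.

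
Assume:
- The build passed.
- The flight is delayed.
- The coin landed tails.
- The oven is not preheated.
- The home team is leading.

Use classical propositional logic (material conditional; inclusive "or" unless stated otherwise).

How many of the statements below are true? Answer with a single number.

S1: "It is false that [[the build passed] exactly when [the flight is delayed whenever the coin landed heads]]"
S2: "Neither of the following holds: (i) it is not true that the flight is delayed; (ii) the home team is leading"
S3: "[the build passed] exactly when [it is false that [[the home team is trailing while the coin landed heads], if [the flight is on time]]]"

0

Let P = "the build passed" (T), U = "the coin landed heads" (F), R = "the flight is delayed" (T), H = "the home team is leading" (T).

S1: This is ~(P <-> (U -> R)).

U -> R = F -> T = T
P <-> (U -> R) = T <-> T = T
~(P <-> (U -> R)) = ~T = F
So S1 is false.

S2: In symbols: ~R nor H

~R = ~T = F
~R nor H = F nor T = F
So S2 is false.

S3: Formalization: P <-> ~(~R -> (~H & U))

~R = ~T = F
~H = ~T = F
~H & U = F & F = F
~R -> (~H & U) = F -> F = T
~(~R -> (~H & U)) = ~T = F
P <-> ~(~R -> (~H & U)) = T <-> F = F
So S3 is false.

Count: 0.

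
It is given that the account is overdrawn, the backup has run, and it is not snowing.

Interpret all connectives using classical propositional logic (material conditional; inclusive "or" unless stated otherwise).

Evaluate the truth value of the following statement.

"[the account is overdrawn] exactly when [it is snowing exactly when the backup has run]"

false

Let L = "the account is overdrawn" (True), D = "it is snowing" (False), M = "the backup has run" (True).
Formalization: L iff (D iff M)

D iff M = False iff True = False
L iff (D iff M) = True iff False = False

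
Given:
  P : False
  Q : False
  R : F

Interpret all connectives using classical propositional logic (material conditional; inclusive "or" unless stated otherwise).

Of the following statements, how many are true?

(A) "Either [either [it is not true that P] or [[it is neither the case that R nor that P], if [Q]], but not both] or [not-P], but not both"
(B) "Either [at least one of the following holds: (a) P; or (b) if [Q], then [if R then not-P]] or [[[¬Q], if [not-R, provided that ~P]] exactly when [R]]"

2

(A): In symbols: (¬P ⊕ (Q → (R ↓ P))) ⊕ ¬P

¬P = ¬F = T
R ↓ P = F ↓ F = T
Q → (R ↓ P) = F → T = T
¬P ⊕ (Q → (R ↓ P)) = T ⊕ T = F
¬P = ¬F = T
(¬P ⊕ (Q → (R ↓ P))) ⊕ ¬P = F ⊕ T = T
Hence (A) is true.

(B): Formalization: (P ∨ (Q → (R → ¬P))) ∨ (((¬P → ¬R) → ¬Q) ↔ R)

¬P = ¬F = T
R → ¬P = F → T = T
Q → (R → ¬P) = F → T = T
P ∨ (Q → (R → ¬P)) = F ∨ T = T
¬P = ¬F = T
¬R = ¬F = T
¬P → ¬R = T → T = T
¬Q = ¬F = T
(¬P → ¬R) → ¬Q = T → T = T
((¬P → ¬R) → ¬Q) ↔ R = T ↔ F = F
(P ∨ (Q → (R → ¬P))) ∨ (((¬P → ¬R) → ¬Q) ↔ R) = T ∨ F = T
Thus (B) is true.

2 of the 2 statements are true ((A), (B)).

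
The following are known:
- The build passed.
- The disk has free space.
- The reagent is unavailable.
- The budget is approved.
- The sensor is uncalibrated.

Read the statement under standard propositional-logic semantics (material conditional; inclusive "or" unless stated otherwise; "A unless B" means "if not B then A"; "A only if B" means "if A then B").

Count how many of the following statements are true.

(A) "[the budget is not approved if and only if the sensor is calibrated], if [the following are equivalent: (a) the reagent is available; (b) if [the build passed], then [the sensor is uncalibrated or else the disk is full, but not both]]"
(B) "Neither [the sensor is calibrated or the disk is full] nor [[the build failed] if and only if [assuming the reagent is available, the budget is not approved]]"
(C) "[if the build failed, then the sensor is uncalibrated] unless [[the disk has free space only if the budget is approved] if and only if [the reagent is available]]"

3

Let V = "the reagent is available" (F), N = "the build passed" (T), M = "the sensor is calibrated" (F), K = "the disk is full" (F), H = "the budget is approved" (T).

(A): Formalization: (V ↔ (N → (¬M ⊕ K))) → (¬H ↔ M)

¬M = ¬F = T
¬M ⊕ K = T ⊕ F = T
N → (¬M ⊕ K) = T → T = T
V ↔ (N → (¬M ⊕ K)) = F ↔ T = F
¬H = ¬T = F
¬H ↔ M = F ↔ F = T
(V ↔ (N → (¬M ⊕ K))) → (¬H ↔ M) = F → T = T
So (A) is true.

(B): In symbols: (M ∨ K) ↓ (¬N ↔ (V → ¬H))

M ∨ K = F ∨ F = F
¬N = ¬T = F
¬H = ¬T = F
V → ¬H = F → F = T
¬N ↔ (V → ¬H) = F ↔ T = F
(M ∨ K) ↓ (¬N ↔ (V → ¬H)) = F ↓ F = T
Hence (B) is true.

(C): Formalization: (¬N → ¬M) ∨ ((¬K → H) ↔ V)

¬N = ¬T = F
¬M = ¬F = T
¬N → ¬M = F → T = T
¬K = ¬F = T
¬K → H = T → T = T
(¬K → H) ↔ V = T ↔ F = F
(¬N → ¬M) ∨ ((¬K → H) ↔ V) = T ∨ F = T
Hence (C) is true.

True statements: 3 ((A), (B), (C)).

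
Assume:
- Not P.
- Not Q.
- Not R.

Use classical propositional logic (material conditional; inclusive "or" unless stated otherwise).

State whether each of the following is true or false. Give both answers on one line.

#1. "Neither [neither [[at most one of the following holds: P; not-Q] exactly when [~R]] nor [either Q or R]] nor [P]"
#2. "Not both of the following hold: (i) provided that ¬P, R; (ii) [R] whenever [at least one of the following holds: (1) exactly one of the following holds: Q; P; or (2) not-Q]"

#1 true, #2 true

#1: Formalization: (((P nand not Q) iff not R) nor (Q or R)) nor P

not Q = not False = True
P nand not Q = False nand True = True
not R = not False = True
(P nand not Q) iff not R = True iff True = True
Q or R = False or False = False
((P nand not Q) iff not R) nor (Q or R) = True nor False = False
(((P nand not Q) iff not R) nor (Q or R)) nor P = False nor False = True
Thus #1 is true.

#2: Formalization: (not P -> R) nand (((Q xor P) or not Q) -> R)

not P = not False = True
not P -> R = True -> False = False
Q xor P = False xor False = False
not Q = not False = True
(Q xor P) or not Q = False or True = True
((Q xor P) or not Q) -> R = True -> False = False
(not P -> R) nand (((Q xor P) or not Q) -> R) = False nand False = True
Thus #2 is true.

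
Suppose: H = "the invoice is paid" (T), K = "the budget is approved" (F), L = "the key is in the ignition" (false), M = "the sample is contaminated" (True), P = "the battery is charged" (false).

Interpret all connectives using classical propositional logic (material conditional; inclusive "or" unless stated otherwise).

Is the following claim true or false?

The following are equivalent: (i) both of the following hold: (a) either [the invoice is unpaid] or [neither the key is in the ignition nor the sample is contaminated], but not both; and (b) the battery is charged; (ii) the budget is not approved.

false

In symbols: ((¬H ⊕ (L ↓ M)) ∧ P) ↔ ¬K

¬H = ¬T = F
L ↓ M = F ↓ T = F
¬H ⊕ (L ↓ M) = F ⊕ F = F
(¬H ⊕ (L ↓ M)) ∧ P = F ∧ F = F
¬K = ¬F = T
((¬H ⊕ (L ↓ M)) ∧ P) ↔ ¬K = F ↔ T = F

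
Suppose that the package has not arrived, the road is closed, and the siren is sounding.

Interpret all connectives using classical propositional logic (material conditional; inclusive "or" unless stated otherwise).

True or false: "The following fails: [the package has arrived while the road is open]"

Let P = "the package has arrived" (F), Q = "the road is closed" (T).
In symbols: ~(P & ~Q)

~Q = ~T = F
P & ~Q = F & F = F
~(P & ~Q) = ~F = T

True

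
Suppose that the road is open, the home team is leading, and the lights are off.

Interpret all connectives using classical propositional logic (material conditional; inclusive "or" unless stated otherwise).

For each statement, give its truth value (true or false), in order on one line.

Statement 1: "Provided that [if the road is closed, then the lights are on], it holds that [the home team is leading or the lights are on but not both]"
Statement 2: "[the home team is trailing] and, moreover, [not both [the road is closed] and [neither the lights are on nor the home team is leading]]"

Statement 1 T; Statement 2 F

Let L = "the road is closed" (F), V = "the lights are on" (F), Q = "the home team is leading" (T).

Statement 1: Parsed as (L -> V) -> (Q xor V)

L -> V = F -> F = T
Q xor V = T xor F = T
(L -> V) -> (Q xor V) = T -> T = T
Thus Statement 1 is true.

Statement 2: Parsed as ~Q & (L nand (V nor Q))

~Q = ~T = F
V nor Q = F nor T = F
L nand (V nor Q) = F nand F = T
~Q & (L nand (V nor Q)) = F & T = F
So Statement 2 is false.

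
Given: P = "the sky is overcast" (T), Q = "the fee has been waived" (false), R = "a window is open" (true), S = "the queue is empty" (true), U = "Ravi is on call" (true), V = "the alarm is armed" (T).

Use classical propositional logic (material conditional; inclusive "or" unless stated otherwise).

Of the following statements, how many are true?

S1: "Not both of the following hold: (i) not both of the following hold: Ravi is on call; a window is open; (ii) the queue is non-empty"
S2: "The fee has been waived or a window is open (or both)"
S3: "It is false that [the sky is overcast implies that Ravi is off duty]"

S1: Parsed as (U nand R) nand not S

U nand R = True nand True = False
not S = not True = False
(U nand R) nand not S = False nand False = True
Hence S1 is true.

S2: Formalization: Q or R

Q or R = False or True = True
Thus S2 is true.

S3: In symbols: not (P -> not U)

not U = not True = False
P -> not U = True -> False = False
not (P -> not U) = not False = True
Hence S3 is true.

True statements: 3.

3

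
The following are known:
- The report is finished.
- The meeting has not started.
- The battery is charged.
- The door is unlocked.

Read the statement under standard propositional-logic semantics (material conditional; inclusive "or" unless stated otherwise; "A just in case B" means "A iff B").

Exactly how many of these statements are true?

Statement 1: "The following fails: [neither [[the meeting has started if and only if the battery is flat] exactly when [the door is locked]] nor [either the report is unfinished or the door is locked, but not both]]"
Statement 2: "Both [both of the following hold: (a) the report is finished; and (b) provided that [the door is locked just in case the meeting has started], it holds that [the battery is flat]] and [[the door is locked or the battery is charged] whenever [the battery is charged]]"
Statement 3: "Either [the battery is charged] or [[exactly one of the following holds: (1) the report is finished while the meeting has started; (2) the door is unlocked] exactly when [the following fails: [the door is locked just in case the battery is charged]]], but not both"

Let N = "the meeting has started" (F), D = "the battery is charged" (T), M = "the door is locked" (F), G = "the report is finished" (T).

Statement 1: Formalization: ¬(((N ↔ ¬D) ↔ M) ↓ (¬G ⊕ M))

¬D = ¬T = F
N ↔ ¬D = F ↔ F = T
(N ↔ ¬D) ↔ M = T ↔ F = F
¬G = ¬T = F
¬G ⊕ M = F ⊕ F = F
((N ↔ ¬D) ↔ M) ↓ (¬G ⊕ M) = F ↓ F = T
¬(((N ↔ ¬D) ↔ M) ↓ (¬G ⊕ M)) = ¬T = F
So Statement 1 is false.

Statement 2: In symbols: (G ∧ ((M ↔ N) → ¬D)) ∧ (D → (M ∨ D))

M ↔ N = F ↔ F = T
¬D = ¬T = F
(M ↔ N) → ¬D = T → F = F
G ∧ ((M ↔ N) → ¬D) = T ∧ F = F
M ∨ D = F ∨ T = T
D → (M ∨ D) = T → T = T
(G ∧ ((M ↔ N) → ¬D)) ∧ (D → (M ∨ D)) = F ∧ T = F
So Statement 2 is false.

Statement 3: Parsed as D ⊕ (((G ∧ N) ⊕ ¬M) ↔ ¬(M ↔ D))

G ∧ N = T ∧ F = F
¬M = ¬F = T
(G ∧ N) ⊕ ¬M = F ⊕ T = T
M ↔ D = F ↔ T = F
¬(M ↔ D) = ¬F = T
((G ∧ N) ⊕ ¬M) ↔ ¬(M ↔ D) = T ↔ T = T
D ⊕ (((G ∧ N) ⊕ ¬M) ↔ ¬(M ↔ D)) = T ⊕ T = F
Hence Statement 3 is false.

0 of the 3 statements are true (none).

0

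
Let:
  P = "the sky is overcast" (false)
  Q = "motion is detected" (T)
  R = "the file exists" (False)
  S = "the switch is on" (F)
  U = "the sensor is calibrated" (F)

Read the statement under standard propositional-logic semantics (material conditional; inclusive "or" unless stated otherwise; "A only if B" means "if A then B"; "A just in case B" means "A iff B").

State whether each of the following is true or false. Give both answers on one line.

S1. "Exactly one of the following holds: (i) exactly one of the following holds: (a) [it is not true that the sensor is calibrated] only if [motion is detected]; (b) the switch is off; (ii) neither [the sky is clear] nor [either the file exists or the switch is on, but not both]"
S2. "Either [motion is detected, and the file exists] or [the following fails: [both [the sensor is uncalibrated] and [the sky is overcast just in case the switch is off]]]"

S1 False; S2 True

S1: This is ((¬U → Q) ⊕ ¬S) ⊕ (¬P ↓ (R ⊕ S)).

¬U = ¬F = T
¬U → Q = T → T = T
¬S = ¬F = T
(¬U → Q) ⊕ ¬S = T ⊕ T = F
¬P = ¬F = T
R ⊕ S = F ⊕ F = F
¬P ↓ (R ⊕ S) = T ↓ F = F
((¬U → Q) ⊕ ¬S) ⊕ (¬P ↓ (R ⊕ S)) = F ⊕ F = F
So S1 is false.

S2: This is (Q ∧ R) ∨ ¬(¬U ∧ (P ↔ ¬S)).

Q ∧ R = T ∧ F = F
¬U = ¬F = T
¬S = ¬F = T
P ↔ ¬S = F ↔ T = F
¬U ∧ (P ↔ ¬S) = T ∧ F = F
¬(¬U ∧ (P ↔ ¬S)) = ¬F = T
(Q ∧ R) ∨ ¬(¬U ∧ (P ↔ ¬S)) = F ∨ T = T
So S2 is true.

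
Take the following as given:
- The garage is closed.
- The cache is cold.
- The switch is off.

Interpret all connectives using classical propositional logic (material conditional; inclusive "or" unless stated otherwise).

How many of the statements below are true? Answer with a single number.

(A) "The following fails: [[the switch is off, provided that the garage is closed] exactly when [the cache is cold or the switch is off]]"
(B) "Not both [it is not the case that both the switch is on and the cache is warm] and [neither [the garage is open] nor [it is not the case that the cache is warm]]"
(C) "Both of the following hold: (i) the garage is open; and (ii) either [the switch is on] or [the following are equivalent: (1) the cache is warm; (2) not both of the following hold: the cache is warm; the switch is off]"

Let D = "the garage is closed" (T), P = "the switch is on" (F), L = "the cache is warm" (F).

(A): This is ¬((D → ¬P) ↔ (¬L ∨ ¬P)).

¬P = ¬F = T
D → ¬P = T → T = T
¬L = ¬F = T
¬P = ¬F = T
¬L ∨ ¬P = T ∨ T = T
(D → ¬P) ↔ (¬L ∨ ¬P) = T ↔ T = T
¬((D → ¬P) ↔ (¬L ∨ ¬P)) = ¬T = F
Hence (A) is false.

(B): Formalization: (P ↑ L) ↑ (¬D ↓ ¬L)

P ↑ L = F ↑ F = T
¬D = ¬T = F
¬L = ¬F = T
¬D ↓ ¬L = F ↓ T = F
(P ↑ L) ↑ (¬D ↓ ¬L) = T ↑ F = T
So (B) is true.

(C): Parsed as ¬D ∧ (P ∨ (L ↔ (L ↑ ¬P)))

¬D = ¬T = F
¬P = ¬F = T
L ↑ ¬P = F ↑ T = T
L ↔ (L ↑ ¬P) = F ↔ T = F
P ∨ (L ↔ (L ↑ ¬P)) = F ∨ F = F
¬D ∧ (P ∨ (L ↔ (L ↑ ¬P))) = F ∧ F = F
Thus (C) is false.

Count: 1.

1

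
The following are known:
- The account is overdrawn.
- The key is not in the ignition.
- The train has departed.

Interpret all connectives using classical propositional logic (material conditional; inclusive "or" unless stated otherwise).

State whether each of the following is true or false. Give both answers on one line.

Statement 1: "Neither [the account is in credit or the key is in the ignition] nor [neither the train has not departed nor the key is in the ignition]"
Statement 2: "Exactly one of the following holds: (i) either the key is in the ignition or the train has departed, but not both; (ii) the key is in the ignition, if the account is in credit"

Let P = "the account is overdrawn" (T), Q = "the key is in the ignition" (F), R = "the train has departed" (T).

Statement 1: In symbols: (~P | Q) nor (~R nor Q)

~P = ~T = F
~P | Q = F | F = F
~R = ~T = F
~R nor Q = F nor F = T
(~P | Q) nor (~R nor Q) = F nor T = F
Thus Statement 1 is false.

Statement 2: In symbols: (Q xor R) xor (~P -> Q)

Q xor R = F xor T = T
~P = ~T = F
~P -> Q = F -> F = T
(Q xor R) xor (~P -> Q) = T xor T = F
Thus Statement 2 is false.

Statement 1 F / Statement 2 F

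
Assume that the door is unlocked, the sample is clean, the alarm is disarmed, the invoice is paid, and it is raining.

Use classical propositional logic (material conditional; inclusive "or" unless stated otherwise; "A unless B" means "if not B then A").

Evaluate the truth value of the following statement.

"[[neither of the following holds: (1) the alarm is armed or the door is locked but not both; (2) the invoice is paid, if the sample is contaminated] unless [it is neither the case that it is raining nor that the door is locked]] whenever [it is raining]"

Let W = "it is raining" (T), Q = "the alarm is armed" (F), H = "the door is locked" (F), V = "the sample is contaminated" (F), G = "the invoice is paid" (T).
Formalization: W -> (((Q xor H) nor (V -> G)) | (W nor H))

Q xor H = F xor F = F
V -> G = F -> T = T
(Q xor H) nor (V -> G) = F nor T = F
W nor H = T nor F = F
((Q xor H) nor (V -> G)) | (W nor H) = F | F = F
W -> (((Q xor H) nor (V -> G)) | (W nor H)) = T -> F = F

False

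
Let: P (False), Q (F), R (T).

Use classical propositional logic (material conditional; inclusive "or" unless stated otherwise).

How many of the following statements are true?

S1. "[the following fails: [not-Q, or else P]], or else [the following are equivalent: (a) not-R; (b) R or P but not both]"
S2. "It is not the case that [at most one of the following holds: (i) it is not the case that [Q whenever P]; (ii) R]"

0

S1: Formalization: not (not Q or P) or (not R iff (R xor P))

not Q = not False = True
not Q or P = True or False = True
not (not Q or P) = not True = False
not R = not True = False
R xor P = True xor False = True
not R iff (R xor P) = False iff True = False
not (not Q or P) or (not R iff (R xor P)) = False or False = False
Hence S1 is false.

S2: Formalization: not (not (P -> Q) nand R)

P -> Q = False -> False = True
not (P -> Q) = not True = False
not (P -> Q) nand R = False nand True = True
not (not (P -> Q) nand R) = not True = False
Thus S2 is false.

True statements: 0 (none).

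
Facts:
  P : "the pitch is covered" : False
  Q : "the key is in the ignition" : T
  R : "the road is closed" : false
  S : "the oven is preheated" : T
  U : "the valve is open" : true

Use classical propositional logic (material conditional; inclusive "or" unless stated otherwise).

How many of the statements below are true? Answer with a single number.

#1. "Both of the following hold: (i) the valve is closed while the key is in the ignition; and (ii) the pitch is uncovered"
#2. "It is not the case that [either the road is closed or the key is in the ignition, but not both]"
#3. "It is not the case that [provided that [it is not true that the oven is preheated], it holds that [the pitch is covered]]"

0

#1: Formalization: (not U and Q) and not P

not U = not True = False
not U and Q = False and True = False
not P = not False = True
(not U and Q) and not P = False and True = False
Hence #1 is false.

#2: This is not (R xor Q).

R xor Q = False xor True = True
not (R xor Q) = not True = False
Hence #2 is false.

#3: In symbols: not (not S -> P)

not S = not True = False
not S -> P = False -> False = True
not (not S -> P) = not True = False
Hence #3 is false.

0 of the 3 statements are true (none).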